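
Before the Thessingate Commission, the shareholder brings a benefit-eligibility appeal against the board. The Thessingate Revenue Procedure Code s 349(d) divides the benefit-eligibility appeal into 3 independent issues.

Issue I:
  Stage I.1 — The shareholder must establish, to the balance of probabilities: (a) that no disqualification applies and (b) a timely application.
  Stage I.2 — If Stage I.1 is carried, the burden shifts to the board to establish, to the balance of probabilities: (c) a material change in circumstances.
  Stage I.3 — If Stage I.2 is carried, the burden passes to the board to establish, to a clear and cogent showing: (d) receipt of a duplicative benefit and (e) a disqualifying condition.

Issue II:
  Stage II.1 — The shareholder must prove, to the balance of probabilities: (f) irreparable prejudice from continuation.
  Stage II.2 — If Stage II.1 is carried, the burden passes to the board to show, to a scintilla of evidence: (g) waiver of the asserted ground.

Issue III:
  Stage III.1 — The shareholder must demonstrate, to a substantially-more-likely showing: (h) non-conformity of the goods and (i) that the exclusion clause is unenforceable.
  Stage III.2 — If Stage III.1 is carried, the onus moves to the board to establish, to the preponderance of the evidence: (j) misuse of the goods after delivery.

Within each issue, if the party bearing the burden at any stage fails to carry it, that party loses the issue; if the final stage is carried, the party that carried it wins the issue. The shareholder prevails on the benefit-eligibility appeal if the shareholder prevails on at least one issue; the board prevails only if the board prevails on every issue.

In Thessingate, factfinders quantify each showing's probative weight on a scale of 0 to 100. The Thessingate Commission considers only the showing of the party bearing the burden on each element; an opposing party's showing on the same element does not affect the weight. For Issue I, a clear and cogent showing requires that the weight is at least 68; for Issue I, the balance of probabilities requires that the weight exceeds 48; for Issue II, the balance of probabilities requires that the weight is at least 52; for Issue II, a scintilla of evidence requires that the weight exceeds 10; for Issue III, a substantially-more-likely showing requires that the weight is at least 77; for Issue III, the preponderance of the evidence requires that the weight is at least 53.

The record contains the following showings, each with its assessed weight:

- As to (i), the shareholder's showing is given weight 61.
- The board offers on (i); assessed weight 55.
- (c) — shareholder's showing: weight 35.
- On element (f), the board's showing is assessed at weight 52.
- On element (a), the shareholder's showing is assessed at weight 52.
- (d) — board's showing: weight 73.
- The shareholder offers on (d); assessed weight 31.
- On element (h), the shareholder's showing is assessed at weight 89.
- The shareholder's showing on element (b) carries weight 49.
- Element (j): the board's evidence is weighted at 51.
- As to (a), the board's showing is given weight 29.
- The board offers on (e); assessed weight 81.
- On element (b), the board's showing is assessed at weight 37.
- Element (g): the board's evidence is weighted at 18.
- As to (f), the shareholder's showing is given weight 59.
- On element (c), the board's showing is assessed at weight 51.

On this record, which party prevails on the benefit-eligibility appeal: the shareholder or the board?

board

— Issue I —
Stage I.1 (shareholder, the balance of probabilities, weight exceeds 48): (a) 52 (board's 29 disregarded) > 48 — meets; (b) 49 (board's 37 disregarded) > 48 — meets.
  Stage I.1 is satisfied; the onus moves to the board.
Stage I.2 (board, the balance of probabilities, weight exceeds 48): (c) 51 (shareholder's 35 disregarded) > 48 — meets.
  Stage I.2 is satisfied; the board continues to bear the burden.
Stage I.3 (board, a clear and cogent showing, weight is at least 68): (d) 73 (shareholder's 31 disregarded) ≥ 68 — meets; (e) 81 ≥ 68 — meets.
  The board carries the last stage.
Every stage carried; the board prevails on this issue.
— Issue II —
Stage II.1 — burden on shareholder; standard: the balance of probabilities (weight is at least 52).
    (f): 59 (board's 52 disregarded) ≥ 52 [met]
  The shareholder carries Stage II.1; the board now bears the burden.
Stage II.2 — burden on board; standard: a scintilla of evidence (weight exceeds 10).
    (g): 18 > 10 [met]
  Stage II.2 carried; the final stage is satisfied.
Every stage carried; the board prevails on this issue.
— Issue III —
At Stage III.1 the shareholder must meet a substantially-more-likely showing (weight is at least 77): on (h) the weight is 89, which does reach 77, so (h) meets the standard; on (i) the weight is 61 (the board's 55 is given no effect), which does not reach 77, so (i) does not meet the standard.
  Not every element is met, so the shareholder fails to carry Stage III.1.
So the board prevails on this issue.
Per-issue: Issue I → board; Issue II → board; Issue III → board. The shareholder must prevail on at least one issue; overall, the board prevails.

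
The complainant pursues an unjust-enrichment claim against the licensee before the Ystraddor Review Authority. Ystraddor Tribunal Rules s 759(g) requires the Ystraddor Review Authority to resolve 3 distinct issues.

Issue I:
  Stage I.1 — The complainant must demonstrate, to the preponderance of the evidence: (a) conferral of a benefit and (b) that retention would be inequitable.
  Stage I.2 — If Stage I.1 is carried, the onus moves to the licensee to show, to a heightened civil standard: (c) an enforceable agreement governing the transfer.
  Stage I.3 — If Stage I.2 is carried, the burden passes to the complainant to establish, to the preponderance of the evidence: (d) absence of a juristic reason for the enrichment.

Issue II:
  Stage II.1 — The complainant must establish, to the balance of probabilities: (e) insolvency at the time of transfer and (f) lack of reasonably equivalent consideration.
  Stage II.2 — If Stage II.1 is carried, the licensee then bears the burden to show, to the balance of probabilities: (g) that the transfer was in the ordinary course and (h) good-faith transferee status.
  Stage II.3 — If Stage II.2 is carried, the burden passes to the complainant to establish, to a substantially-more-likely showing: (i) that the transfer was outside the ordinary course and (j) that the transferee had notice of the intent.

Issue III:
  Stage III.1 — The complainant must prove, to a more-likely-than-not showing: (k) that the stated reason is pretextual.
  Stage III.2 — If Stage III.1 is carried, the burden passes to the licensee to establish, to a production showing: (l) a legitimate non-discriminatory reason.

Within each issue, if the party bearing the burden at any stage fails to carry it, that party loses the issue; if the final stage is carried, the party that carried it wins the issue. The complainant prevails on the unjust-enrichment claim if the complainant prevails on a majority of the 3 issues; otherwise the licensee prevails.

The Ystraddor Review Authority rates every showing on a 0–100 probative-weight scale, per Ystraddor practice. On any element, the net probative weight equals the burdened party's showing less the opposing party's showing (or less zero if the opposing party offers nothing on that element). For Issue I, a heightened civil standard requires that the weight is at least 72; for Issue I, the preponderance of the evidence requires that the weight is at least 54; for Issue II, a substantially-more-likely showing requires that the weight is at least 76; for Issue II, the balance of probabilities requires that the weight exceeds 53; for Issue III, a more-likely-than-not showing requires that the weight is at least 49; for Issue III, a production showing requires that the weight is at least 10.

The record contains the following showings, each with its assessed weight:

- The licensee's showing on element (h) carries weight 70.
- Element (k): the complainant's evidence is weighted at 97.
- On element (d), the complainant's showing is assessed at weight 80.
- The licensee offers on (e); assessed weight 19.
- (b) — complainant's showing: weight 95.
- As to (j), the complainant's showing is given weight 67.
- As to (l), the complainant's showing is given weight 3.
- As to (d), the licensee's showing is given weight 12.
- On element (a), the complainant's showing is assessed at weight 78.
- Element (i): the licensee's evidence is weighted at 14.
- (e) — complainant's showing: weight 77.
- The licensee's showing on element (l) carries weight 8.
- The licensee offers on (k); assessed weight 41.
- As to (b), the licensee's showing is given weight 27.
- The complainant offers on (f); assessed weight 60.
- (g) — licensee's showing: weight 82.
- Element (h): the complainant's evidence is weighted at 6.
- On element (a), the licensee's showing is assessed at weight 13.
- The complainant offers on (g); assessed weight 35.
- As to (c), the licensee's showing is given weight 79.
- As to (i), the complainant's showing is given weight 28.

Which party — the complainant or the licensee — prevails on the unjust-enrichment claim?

complainant

— Issue I —
Stage I.1 (complainant, the preponderance of the evidence, weight is at least 54): (a) net 78−13=65 ≥ 54 — meets; (b) net 95−27=68 ≥ 54 — meets.
  All elements met. The burden passes to the licensee.
Stage I.2 (licensee, a heightened civil standard, weight is at least 72): (c) 79 ≥ 72 — meets.
  All elements met. The burden passes to the complainant.
Stage I.3 (complainant, the preponderance of the evidence, weight is at least 54): (d) net 80−12=68 ≥ 54 — meets.
  All elements met at the final stage.
All stages carried — the complainant prevails on this issue.
— Issue II —
At Stage II.1 the complainant must meet the balance of probabilities (weight exceeds 53): on (e) the weight is 77 less the opposing 19 gives net 58, which does exceed 53, so (e) meets the standard; on (f) the weight is 60, > 53, so (f) meets the standard.
  Stage II.1 carried; the burden shifts to the licensee.
At Stage II.2 the licensee must meet the balance of probabilities (weight exceeds 53): on (g) the weight is 82 less the opposing 35 gives net 47, which does not exceed 53, so (g) does not meet the standard; on (h) the weight is 70 less the opposing 6 gives net 64, which does exceed 53, so (h) meets the standard.
  Not every element is met, so the licensee fails to carry Stage II.2.
The analysis ends at Stage II.2; the complainant prevails on this issue.
— Issue III —
Stage III.1 — burden on complainant; standard: a more-likely-than-not showing (weight is at least 49).
    (k): 97 − 41 = 56 ≥ 49 [met]
  The complainant carries Stage III.1; the licensee now bears the burden.
Stage III.2 — burden on licensee; standard: a production showing (weight is at least 10).
    (l): 8 − 3 = 5 < 10 [not met]
  Stage III.2 not carried; the licensee fails its burden.
The analysis ends at Stage III.2; the complainant prevails on this issue.
Per-issue: Issue I → complainant; Issue II → complainant; Issue III → complainant. The complainant must prevail on a majority of issues; overall, the complainant prevails.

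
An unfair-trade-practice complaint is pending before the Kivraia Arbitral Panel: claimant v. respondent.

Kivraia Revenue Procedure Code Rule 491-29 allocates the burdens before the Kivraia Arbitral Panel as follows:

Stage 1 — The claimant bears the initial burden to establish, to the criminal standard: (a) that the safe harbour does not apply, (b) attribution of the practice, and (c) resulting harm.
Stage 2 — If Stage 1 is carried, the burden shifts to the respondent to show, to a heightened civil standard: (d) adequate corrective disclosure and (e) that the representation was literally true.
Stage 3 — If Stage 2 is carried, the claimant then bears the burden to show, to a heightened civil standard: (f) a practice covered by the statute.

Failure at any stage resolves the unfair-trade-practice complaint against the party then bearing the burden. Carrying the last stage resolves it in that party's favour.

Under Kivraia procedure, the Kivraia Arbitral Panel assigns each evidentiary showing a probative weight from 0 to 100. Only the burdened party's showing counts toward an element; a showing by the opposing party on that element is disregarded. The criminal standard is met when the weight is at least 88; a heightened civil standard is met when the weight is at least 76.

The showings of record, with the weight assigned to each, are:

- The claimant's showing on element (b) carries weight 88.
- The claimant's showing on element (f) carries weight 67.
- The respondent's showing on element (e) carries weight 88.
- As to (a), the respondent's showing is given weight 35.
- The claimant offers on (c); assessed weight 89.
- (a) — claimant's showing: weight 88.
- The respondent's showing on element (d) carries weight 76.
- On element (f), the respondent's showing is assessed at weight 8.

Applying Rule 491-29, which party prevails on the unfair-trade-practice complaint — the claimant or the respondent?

At Stage 1 the claimant must meet the criminal standard (weight is at least 88): on (a) the weight is 88 (the respondent's 35 is given no effect), which does reach 88, so (a) meets the standard; on (b) the weight is 88, ≥ 88, so (b) meets the standard; on (c) the weight is 89, ≥ 88, so (c) meets the standard.
  Stage 1 carried; the burden shifts to the respondent.
At Stage 2 the respondent must meet a heightened civil standard (weight is at least 76): on (d) the weight is 76, which does reach 76, so (d) meets the standard; on (e) the weight is 88, which does reach 76, so (e) meets the standard.
  The respondent carries Stage 2; the claimant now bears the burden.
At Stage 3 the claimant must meet a heightened civil standard (weight is at least 76): on (f) the weight is 67 (the respondent's 8 is given no effect), < 76, so (f) does not meet the standard.
  The claimant does not carry Stage 3.
So the respondent prevails.

respondent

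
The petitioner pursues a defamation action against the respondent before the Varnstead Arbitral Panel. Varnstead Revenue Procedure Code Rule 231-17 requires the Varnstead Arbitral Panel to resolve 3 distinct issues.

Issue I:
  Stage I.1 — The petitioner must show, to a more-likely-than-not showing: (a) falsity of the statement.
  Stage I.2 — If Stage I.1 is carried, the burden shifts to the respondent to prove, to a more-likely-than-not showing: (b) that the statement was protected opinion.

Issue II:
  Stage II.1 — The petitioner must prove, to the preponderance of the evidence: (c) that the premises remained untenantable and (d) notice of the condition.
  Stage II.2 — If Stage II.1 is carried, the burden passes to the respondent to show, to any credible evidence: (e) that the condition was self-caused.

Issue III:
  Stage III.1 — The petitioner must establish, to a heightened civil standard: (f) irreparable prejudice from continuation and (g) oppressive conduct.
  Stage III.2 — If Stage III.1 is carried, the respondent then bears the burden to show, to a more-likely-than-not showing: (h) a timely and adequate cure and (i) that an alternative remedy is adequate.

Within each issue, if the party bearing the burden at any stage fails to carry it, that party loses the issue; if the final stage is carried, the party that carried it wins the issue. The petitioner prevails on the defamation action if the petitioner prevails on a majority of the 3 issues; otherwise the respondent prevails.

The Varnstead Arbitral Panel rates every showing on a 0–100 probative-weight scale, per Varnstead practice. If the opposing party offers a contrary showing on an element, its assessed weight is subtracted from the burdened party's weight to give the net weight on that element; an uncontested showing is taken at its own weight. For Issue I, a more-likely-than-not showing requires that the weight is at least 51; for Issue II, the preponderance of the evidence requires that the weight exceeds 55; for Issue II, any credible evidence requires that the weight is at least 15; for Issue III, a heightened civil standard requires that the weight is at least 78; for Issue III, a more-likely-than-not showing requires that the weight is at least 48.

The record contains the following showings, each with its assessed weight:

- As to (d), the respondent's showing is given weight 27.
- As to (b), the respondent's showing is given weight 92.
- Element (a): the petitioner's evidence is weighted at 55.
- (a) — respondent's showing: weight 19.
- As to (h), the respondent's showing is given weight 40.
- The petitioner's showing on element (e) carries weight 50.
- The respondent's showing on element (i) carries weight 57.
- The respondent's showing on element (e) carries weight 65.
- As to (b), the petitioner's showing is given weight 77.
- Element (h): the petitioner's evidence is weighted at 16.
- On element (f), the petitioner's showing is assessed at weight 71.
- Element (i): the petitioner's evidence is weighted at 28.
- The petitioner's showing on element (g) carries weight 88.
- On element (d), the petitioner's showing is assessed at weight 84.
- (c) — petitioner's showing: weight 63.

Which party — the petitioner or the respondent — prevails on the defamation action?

— Issue I —
Stage I.1 — burden on petitioner; standard: a more-likely-than-not showing (weight is at least 51).
    (a): 55 − 19 = 36 < 51 [not met]
  Not every element is met, so the petitioner fails to carry Stage I.1.
So the respondent prevails on this issue.
— Issue II —
Stage II.1 — burden on petitioner; standard: the preponderance of the evidence (weight exceeds 55).
    (c): 63 > 55 [met]
    (d): 84 − 27 = 57 > 55 [met]
  All elements met. The burden passes to the respondent.
Stage II.2 — burden on respondent; standard: any credible evidence (weight is at least 15).
    (e): 65 − 50 = 15 ≥ 15 [met]
  The respondent carries the last stage.
Every stage carried; the respondent prevails on this issue.
— Issue III —
Stage III.1 (petitioner, a heightened civil standard, weight is at least 78): (f) 71 < 78 — fails; (g) 88 ≥ 78 — meets.
  The petitioner does not carry Stage III.1.
The analysis ends at Stage III.1; the respondent prevails on this issue.
Per-issue: Issue I → respondent; Issue II → respondent; Issue III → respondent. The petitioner must prevail on a majority of issues; overall, the respondent prevails.

respondent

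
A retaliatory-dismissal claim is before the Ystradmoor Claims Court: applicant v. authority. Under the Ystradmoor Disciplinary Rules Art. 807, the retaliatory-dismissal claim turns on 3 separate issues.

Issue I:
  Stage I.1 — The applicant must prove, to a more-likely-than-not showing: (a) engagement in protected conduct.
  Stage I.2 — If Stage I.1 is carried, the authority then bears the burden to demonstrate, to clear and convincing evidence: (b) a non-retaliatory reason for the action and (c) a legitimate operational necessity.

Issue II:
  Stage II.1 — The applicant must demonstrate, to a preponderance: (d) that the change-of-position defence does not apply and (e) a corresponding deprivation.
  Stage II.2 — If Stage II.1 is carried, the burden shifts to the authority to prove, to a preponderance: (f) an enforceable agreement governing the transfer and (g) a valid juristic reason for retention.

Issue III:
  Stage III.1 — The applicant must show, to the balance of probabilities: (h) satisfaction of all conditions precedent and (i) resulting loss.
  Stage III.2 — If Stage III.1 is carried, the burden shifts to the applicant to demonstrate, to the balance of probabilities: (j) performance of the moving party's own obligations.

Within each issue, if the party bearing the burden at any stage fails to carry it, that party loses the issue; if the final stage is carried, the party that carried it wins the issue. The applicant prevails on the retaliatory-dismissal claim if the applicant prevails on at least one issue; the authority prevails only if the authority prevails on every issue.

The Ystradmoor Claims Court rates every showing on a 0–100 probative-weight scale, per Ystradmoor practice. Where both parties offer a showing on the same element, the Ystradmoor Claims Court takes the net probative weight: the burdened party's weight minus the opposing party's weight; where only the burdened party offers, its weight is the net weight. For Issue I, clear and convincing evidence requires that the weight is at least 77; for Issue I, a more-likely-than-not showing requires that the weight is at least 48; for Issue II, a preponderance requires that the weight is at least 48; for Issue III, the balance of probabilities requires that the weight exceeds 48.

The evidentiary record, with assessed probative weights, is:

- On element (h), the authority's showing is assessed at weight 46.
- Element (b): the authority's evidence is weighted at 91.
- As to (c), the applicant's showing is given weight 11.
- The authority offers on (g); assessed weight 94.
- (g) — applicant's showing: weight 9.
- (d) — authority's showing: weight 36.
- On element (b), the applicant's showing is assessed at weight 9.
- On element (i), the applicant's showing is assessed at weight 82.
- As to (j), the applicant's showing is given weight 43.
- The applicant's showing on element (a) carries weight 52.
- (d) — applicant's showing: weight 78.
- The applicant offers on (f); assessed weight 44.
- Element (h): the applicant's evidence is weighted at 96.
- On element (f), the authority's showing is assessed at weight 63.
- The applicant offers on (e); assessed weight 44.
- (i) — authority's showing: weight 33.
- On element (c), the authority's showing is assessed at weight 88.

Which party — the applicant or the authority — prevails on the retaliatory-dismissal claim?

authority

— Issue I —
At Stage I.1 the applicant must meet a more-likely-than-not showing (weight is at least 48): on (a) the weight is 52, ≥ 48, so (a) meets the standard.
  The applicant carries Stage I.1; the authority now bears the burden.
At Stage I.2 the authority must meet clear and convincing evidence (weight is at least 77): on (b) the weight is 91 less the opposing 9 gives net 82, which does reach 77, so (b) meets the standard; on (c) the weight is 88 less the opposing 11 gives net 77, which does reach 77, so (c) meets the standard.
  All elements met at the final stage.
Every stage carried; the authority prevails on this issue.
— Issue II —
Stage II.1 — burden on applicant; standard: a preponderance (weight is at least 48).
    (d): 78 − 36 = 42 < 48 [not met]
    (e): 44 < 48 [not met]
  Not every element is met, so the applicant fails to carry Stage II.1.
So the authority prevails on this issue.
— Issue III —
At Stage III.1 the applicant must meet the balance of probabilities (weight exceeds 48): on (h) the weight is 96 less the opposing 46 gives net 50, which does exceed 48, so (h) meets the standard; on (i) the weight is 82 less the opposing 33 gives net 49, which does exceed 48, so (i) meets the standard.
  Stage III.1 is satisfied; the applicant continues to bear the burden.
At Stage III.2 the applicant must meet the balance of probabilities (weight exceeds 48): on (j) the weight is 43, which does not exceed 48, so (j) does not meet the standard.
  The applicant does not carry Stage III.2.
The authority prevails on this issue.
Per-issue: Issue I → authority; Issue II → authority; Issue III → authority. The applicant must prevail on at least one issue; overall, the authority prevails.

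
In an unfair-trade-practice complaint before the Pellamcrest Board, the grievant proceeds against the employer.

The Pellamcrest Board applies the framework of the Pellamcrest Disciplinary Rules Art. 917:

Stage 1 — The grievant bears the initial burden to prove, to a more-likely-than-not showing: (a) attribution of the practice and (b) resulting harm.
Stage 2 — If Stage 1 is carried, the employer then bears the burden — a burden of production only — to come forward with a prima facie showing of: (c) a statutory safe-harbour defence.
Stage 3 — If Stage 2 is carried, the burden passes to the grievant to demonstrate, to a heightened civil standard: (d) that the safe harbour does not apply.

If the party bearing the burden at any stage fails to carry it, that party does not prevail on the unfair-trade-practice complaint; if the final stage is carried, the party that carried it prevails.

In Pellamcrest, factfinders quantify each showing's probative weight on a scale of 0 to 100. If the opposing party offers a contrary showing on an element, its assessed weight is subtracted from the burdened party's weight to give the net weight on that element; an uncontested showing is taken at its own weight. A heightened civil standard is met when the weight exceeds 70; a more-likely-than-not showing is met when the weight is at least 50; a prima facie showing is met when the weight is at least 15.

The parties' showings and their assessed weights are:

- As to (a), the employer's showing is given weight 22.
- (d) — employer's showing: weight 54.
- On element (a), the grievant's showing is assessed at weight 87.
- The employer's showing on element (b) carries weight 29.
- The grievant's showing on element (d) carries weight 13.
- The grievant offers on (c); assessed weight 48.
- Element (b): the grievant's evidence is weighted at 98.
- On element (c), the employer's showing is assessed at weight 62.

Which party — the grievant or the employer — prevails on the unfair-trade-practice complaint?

At Stage 1 the grievant must meet a more-likely-than-not showing (weight is at least 50): on (a) the weight is 87 less the opposing 22 gives net 65, ≥ 50, so (a) meets the standard; on (b) the weight is 98 less the opposing 29 gives net 69, which does reach 50, so (b) meets the standard.
  The grievant carries Stage 1; the employer now bears the burden.
At Stage 2 the employer must meet a prima facie showing (weight is at least 15): on (c) the weight is 62 less the opposing 48 gives net 14, which does not reach 15, so (c) does not meet the standard.
  The employer does not carry Stage 2.
The grievant prevails.

grievant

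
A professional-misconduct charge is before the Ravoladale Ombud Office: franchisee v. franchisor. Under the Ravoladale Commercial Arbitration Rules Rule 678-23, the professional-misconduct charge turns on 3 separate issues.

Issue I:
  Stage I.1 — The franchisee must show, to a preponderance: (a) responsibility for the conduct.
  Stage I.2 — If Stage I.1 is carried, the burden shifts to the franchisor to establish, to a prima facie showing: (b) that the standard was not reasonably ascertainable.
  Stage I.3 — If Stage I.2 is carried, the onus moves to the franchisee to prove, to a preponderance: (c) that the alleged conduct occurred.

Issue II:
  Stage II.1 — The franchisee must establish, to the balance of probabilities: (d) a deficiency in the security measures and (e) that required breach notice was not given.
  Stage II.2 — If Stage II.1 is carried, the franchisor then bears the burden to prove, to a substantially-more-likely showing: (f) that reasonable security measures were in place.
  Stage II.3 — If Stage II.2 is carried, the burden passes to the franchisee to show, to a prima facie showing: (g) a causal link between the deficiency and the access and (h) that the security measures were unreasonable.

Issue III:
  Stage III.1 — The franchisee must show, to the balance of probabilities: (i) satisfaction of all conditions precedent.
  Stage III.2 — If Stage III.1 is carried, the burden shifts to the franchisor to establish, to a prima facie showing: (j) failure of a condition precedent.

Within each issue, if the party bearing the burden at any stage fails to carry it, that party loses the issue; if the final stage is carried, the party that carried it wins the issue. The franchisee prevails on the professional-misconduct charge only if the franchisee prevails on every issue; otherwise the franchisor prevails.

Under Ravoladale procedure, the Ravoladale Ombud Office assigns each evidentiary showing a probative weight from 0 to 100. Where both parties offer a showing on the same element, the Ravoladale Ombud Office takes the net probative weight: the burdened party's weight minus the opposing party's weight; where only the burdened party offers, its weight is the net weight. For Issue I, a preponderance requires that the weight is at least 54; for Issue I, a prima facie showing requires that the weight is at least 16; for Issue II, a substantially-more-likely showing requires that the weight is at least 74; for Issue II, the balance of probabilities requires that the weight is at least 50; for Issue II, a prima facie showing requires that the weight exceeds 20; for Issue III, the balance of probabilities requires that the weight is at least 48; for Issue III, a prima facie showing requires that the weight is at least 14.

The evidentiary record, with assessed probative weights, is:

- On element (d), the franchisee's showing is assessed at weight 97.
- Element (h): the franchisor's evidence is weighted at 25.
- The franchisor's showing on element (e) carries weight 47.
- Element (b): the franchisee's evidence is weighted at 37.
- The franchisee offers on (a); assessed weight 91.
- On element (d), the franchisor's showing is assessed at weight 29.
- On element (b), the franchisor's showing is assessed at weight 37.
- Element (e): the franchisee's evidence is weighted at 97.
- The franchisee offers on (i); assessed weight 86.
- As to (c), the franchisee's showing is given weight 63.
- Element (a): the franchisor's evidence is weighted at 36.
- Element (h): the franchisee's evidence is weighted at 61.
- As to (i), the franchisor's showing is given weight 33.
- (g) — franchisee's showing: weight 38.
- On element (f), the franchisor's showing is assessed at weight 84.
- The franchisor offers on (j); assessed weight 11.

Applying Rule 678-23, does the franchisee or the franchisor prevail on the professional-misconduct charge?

— Issue I —
Stage I.1 — burden on franchisee; standard: a preponderance (weight is at least 54).
    (a): 91 − 36 = 55 ≥ 54 [met]
  Stage I.1 is satisfied; the onus moves to the franchisor.
Stage I.2 — burden on franchisor; standard: a prima facie showing (weight is at least 16).
    (b): 37 − 37 = 0 < 16 [not met]
  The franchisor does not carry Stage I.2.
The franchisee prevails on this issue.
— Issue II —
Stage II.1 (franchisee, the balance of probabilities, weight is at least 50): (d) net 97−29=68 ≥ 50 — meets; (e) net 97−47=50 ≥ 50 — meets.
  Stage II.1 is satisfied; the onus moves to the franchisor.
Stage II.2 (franchisor, a substantially-more-likely showing, weight is at least 74): (f) 84 ≥ 74 — meets.
  Stage II.2 carried; the burden shifts to the franchisee.
Stage II.3 (franchisee, a prima facie showing, weight exceeds 20): (g) 38 > 20 — meets; (h) net 61−25=36 > 20 — meets.
  All elements met at the final stage.
All stages carried — the franchisee prevails on this issue.
— Issue III —
Stage III.1 — burden on franchisee; standard: the balance of probabilities (weight is at least 48).
    (i): 86 − 33 = 53 ≥ 48 [met]
  All elements met. The burden passes to the franchisor.
Stage III.2 — burden on franchisor; standard: a prima facie showing (weight is at least 14).
    (j): 11 < 14 [not met]
  Not every element is met, so the franchisor fails to carry Stage III.2.
The analysis ends at Stage III.2; the franchisee prevails on this issue.
Per-issue: Issue I → franchisee; Issue II → franchisee; Issue III → franchisee. The franchisee must prevail on every issue; overall, the franchisee prevails.

franchisee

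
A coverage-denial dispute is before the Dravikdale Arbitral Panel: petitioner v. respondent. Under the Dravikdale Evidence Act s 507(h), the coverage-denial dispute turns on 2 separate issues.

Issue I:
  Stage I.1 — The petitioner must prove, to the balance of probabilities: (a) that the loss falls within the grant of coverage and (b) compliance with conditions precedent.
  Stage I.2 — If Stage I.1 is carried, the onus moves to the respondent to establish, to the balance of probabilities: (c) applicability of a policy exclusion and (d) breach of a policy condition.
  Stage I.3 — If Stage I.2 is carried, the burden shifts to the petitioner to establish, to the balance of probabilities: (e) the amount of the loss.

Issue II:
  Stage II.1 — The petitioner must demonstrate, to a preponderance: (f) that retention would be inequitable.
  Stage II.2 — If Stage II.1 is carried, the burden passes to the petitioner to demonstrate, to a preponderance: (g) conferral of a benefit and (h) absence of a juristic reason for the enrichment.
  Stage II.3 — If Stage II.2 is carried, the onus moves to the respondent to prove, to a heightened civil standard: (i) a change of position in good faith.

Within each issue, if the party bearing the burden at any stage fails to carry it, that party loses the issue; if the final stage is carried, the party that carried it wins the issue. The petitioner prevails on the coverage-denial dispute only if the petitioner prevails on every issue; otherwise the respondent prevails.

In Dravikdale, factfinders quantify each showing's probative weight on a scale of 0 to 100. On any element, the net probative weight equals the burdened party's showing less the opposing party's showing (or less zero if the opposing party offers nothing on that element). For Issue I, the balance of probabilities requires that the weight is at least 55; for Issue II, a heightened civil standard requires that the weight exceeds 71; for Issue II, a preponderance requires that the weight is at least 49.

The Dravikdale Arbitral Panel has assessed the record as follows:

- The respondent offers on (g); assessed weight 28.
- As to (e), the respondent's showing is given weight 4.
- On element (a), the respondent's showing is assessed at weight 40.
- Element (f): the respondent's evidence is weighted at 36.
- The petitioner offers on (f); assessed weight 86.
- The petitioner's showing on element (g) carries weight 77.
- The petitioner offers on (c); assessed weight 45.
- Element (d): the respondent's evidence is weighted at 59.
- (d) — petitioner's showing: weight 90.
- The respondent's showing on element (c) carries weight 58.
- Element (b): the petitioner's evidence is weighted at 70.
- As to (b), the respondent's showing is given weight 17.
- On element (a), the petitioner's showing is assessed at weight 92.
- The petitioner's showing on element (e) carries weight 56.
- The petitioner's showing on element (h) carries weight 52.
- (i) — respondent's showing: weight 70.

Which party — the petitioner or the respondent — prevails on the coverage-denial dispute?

respondent

— Issue I —
At Stage I.1 the petitioner must meet the balance of probabilities (weight is at least 55): on (a) the weight is 92 less the opposing 40 gives net 52, which does not reach 55, so (a) does not meet the standard; on (b) the weight is 70 less the opposing 17 gives net 53, < 55, so (b) does not meet the standard.
  Stage I.1 not carried; the petitioner fails its burden.
The analysis ends at Stage I.1; the respondent prevails on this issue.
— Issue II —
Stage II.1 (petitioner, a preponderance, weight is at least 49): (f) net 86−36=50 ≥ 49 — meets.
  Stage II.1 is satisfied; the petitioner continues to bear the burden.
Stage II.2 (petitioner, a preponderance, weight is at least 49): (g) net 77−28=49 ≥ 49 — meets; (h) 52 ≥ 49 — meets.
  All elements met. The burden passes to the respondent.
Stage II.3 (respondent, a heightened civil standard, weight exceeds 71): (i) 70 ≤ 71 — fails.
  Stage II.3 not carried; the respondent fails its burden.
The petitioner prevails on this issue.
Per-issue: Issue I → respondent; Issue II → petitioner. The petitioner must prevail on every issue; overall, the respondent prevails.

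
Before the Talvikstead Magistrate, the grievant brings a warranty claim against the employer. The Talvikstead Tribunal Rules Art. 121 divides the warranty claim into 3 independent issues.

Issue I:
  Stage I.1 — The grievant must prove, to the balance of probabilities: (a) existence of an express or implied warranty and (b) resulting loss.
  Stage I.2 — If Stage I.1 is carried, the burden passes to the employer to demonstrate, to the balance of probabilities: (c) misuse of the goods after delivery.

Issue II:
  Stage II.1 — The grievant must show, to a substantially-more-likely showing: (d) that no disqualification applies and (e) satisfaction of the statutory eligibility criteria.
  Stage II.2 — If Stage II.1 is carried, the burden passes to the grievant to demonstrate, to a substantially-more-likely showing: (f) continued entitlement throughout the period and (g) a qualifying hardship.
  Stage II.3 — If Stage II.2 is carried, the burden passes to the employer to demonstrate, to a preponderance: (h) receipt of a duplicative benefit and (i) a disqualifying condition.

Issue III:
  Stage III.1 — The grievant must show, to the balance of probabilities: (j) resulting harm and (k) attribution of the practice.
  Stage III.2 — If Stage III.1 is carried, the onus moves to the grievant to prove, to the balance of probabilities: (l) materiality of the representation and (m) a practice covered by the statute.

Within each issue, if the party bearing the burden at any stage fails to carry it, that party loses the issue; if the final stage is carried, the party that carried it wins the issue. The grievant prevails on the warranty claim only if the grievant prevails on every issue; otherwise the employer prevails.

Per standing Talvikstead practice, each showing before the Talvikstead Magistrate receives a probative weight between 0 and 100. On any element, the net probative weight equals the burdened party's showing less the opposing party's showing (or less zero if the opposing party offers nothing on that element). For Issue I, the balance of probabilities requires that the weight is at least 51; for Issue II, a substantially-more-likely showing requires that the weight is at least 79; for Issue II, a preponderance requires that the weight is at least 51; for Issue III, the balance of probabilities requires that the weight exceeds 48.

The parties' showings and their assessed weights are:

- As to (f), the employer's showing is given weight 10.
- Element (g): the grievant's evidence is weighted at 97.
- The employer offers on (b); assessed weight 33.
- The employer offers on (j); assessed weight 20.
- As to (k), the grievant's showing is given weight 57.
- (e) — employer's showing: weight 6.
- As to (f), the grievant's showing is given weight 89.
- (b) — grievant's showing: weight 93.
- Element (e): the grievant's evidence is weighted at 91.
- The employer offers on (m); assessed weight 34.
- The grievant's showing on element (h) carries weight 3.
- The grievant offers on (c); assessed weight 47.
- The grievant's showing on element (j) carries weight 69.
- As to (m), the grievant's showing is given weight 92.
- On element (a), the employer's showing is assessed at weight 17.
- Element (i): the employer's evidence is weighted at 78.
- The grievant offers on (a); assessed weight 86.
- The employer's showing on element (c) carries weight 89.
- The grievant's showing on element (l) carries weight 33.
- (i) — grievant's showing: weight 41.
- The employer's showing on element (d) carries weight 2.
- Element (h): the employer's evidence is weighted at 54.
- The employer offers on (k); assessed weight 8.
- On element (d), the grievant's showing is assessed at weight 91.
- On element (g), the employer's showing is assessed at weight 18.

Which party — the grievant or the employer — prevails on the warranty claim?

— Issue I —
Stage I.1 (grievant, the balance of probabilities, weight is at least 51): (a) net 86−17=69 ≥ 51 — meets; (b) net 93−33=60 ≥ 51 — meets.
  Stage I.1 is satisfied; the onus moves to the employer.
Stage I.2 (employer, the balance of probabilities, weight is at least 51): (c) net 89−47=42 < 51 — fails.
  Not every element is met, so the employer fails to carry Stage I.2.
The analysis ends at Stage I.2; the grievant prevails on this issue.
— Issue II —
Stage II.1 (grievant, a substantially-more-likely showing, weight is at least 79): (d) net 91−2=89 ≥ 79 — meets; (e) net 91−6=85 ≥ 79 — meets.
  Stage II.1 is satisfied; the grievant continues to bear the burden.
Stage II.2 (grievant, a substantially-more-likely showing, weight is at least 79): (f) net 89−10=79 ≥ 79 — meets; (g) net 97−18=79 ≥ 79 — meets.
  Stage II.2 is satisfied; the onus moves to the employer.
Stage II.3 (employer, a preponderance, weight is at least 51): (h) net 54−3=51 ≥ 51 — meets; (i) net 78−41=37 < 51 — fails.
  Not every element is met, so the employer fails to carry Stage II.3.
The grievant prevails on this issue.
— Issue III —
Stage III.1 (grievant, the balance of probabilities, weight exceeds 48): (j) net 69−20=49 > 48 — meets; (k) net 57−8=49 > 48 — meets.
  All elements met. The grievant retains the burden for Stage III.2.
Stage III.2 (grievant, the balance of probabilities, weight exceeds 48): (l) 33 ≤ 48 — fails; (m) net 92−34=58 > 48 — meets.
  Not every element is met, so the grievant fails to carry Stage III.2.
The analysis ends at Stage III.2; the employer prevails on this issue.
Per-issue: Issue I → grievant; Issue II → grievant; Issue III → employer. The grievant must prevail on every issue; overall, the employer prevails.

employer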